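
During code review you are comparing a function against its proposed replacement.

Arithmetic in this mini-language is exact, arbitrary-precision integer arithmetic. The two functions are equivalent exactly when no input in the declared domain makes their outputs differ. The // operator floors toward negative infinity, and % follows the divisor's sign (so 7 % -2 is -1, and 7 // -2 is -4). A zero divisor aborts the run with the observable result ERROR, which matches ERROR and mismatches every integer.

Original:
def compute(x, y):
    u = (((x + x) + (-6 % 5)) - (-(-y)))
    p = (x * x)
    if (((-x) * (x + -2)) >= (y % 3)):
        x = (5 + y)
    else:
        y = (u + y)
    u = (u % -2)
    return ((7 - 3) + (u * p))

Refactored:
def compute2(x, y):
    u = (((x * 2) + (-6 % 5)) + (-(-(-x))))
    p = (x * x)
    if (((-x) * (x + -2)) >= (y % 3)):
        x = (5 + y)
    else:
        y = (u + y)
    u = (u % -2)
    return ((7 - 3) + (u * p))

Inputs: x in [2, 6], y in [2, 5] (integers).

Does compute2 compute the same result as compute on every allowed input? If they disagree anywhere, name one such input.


Not equivalent: x=2, y=3 separates them (0 vs 4).
compute: u=5, then p=4, then (((-x) * (x + -2)) >= (y % 3)) is true, then x=8, then u=-1, then returns 0
compute2: u=6, then p=4, then (((-x) * (x + -2)) >= (y % 3)) is true, then x=8, then u=0, then returns 4
verdict: not equivalent; witness: x=2, y=3


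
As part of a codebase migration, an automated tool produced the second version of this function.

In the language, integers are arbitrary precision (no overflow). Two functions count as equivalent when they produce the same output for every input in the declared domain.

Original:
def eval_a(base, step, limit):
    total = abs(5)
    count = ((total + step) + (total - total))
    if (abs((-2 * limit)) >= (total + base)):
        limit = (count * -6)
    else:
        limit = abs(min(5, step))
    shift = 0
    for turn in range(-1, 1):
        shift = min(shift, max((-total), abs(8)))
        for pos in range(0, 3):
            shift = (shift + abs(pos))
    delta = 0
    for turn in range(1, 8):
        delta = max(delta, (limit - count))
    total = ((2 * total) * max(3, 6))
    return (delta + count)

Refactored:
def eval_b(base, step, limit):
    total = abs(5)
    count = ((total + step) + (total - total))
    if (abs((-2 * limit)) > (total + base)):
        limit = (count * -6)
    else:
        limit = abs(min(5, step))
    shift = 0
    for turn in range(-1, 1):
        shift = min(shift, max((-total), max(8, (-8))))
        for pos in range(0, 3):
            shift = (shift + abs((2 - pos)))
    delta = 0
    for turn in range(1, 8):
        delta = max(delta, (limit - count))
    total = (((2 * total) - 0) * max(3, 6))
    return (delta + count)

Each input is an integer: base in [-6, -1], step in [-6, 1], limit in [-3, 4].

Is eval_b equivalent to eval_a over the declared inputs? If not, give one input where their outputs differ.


Take base=-5, step=-5, limit=0.
eval_a: total = 5; count = 0; (abs((-2 * limit)) >= (total + base)) -> true; limit = 0; shift = 0; [turn=-1]; shift = 0; [pos=0]; shift = 0; [pos=1]; shift = 1; [pos=2]; shift = 3; [turn=0]; shift = 3; [pos=0]; shift = 3; [pos=1]; shift = 4; [pos=2]; shift = 6; delta = 0; [turn=1]; delta = 0; [turn=2]; delta = 0; [turn=3]; delta = 0; [turn=4]; delta = 0; [turn=5]; delta = 0; [turn=6]; delta = 0; [turn=7]; delta = 0; total = 60; return 0
eval_b: total = 5; count = 0; (abs((-2 * limit)) > (total + base)) -> false; limit = 5; shift = 0; [turn=-1]; shift = 0; [pos=0]; shift = 2; [pos=1]; shift = 3; [pos=2]; shift = 3; [turn=0]; shift = 3; [pos=0]; shift = 5; [pos=1]; shift = 6; [pos=2]; shift = 6; delta = 0; [turn=1]; delta = 5; [turn=2]; delta = 5; [turn=3]; delta = 5; [turn=4]; delta = 5; [turn=5]; delta = 5; [turn=6]; delta = 5; [turn=7]; delta = 5; total = 60; return 5
0 against 5: the behavior changed.
verdict: not equivalent; witness: base=-5, step=-5, limit=0


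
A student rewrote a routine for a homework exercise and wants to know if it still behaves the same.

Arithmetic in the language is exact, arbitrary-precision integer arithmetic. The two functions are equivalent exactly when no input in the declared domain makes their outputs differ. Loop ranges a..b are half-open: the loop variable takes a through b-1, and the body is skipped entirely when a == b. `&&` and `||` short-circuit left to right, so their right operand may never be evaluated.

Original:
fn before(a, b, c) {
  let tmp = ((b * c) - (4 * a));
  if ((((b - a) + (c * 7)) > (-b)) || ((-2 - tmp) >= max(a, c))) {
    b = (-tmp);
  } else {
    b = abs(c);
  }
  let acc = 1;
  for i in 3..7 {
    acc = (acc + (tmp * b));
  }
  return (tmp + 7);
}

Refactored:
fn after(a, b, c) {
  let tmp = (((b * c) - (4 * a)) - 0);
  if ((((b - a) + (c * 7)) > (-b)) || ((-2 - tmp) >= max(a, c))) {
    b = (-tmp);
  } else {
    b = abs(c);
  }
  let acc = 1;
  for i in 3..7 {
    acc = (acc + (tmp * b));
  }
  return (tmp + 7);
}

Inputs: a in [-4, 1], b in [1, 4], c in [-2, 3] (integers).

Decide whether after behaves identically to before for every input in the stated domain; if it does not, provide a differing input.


Reading the diff, among the changes: arithmetic usage differs; also constant usage differs.
One worked example (a=-3, b=1, c=3) — before: tmp=15, then ((((b - a) + (c * 7)) > (-b)) || ((-2 - tmp) >= max(a, c))) is true, then b=-15, then acc=1, then (i=3), then acc=-224, then (i=4), then acc=-449, then (i=5), then acc=-674, then (i=6), then acc=-899, then returns 22; after: tmp=15, then ((((b - a) + (c * 7)) > (-b)) || ((-2 - tmp) >= max(a, c))) is true, then b=-15, then acc=1, then (i=3), then acc=-224, then (i=4), then acc=-449, then (i=5), then acc=-674, then (i=6), then acc=-899, then returns 22; agreement on 22.
Sweeping the whole domain (144 inputs) finds no disagreement.
verdict: equivalent


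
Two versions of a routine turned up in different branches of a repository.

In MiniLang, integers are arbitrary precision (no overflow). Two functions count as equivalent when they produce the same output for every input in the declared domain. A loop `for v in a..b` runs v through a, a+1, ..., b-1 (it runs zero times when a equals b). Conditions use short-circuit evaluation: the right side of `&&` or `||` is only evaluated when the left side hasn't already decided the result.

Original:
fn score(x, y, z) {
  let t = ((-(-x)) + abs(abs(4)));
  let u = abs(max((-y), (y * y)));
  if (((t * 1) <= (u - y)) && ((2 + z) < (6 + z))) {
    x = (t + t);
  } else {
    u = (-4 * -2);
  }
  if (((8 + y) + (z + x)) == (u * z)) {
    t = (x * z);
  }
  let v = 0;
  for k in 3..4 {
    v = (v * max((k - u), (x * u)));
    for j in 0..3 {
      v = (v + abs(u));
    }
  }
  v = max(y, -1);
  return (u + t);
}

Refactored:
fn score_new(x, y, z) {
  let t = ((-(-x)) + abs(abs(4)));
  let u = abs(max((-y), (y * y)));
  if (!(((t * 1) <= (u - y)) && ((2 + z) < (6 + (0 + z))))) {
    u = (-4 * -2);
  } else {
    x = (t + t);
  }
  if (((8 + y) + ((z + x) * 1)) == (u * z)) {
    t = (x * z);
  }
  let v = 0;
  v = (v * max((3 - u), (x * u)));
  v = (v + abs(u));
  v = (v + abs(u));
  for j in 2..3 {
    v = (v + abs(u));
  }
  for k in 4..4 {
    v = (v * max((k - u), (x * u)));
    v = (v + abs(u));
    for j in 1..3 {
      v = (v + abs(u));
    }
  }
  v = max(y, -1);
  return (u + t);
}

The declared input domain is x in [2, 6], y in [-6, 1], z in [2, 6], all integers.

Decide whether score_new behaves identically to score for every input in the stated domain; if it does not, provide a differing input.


Although loop structure differs, min/max/abs usage differs, boolean connective usage differs, statement counts differ, constant usage differs, arithmetic usage differs, 200/200 inputs agree.
verdict: equivalent


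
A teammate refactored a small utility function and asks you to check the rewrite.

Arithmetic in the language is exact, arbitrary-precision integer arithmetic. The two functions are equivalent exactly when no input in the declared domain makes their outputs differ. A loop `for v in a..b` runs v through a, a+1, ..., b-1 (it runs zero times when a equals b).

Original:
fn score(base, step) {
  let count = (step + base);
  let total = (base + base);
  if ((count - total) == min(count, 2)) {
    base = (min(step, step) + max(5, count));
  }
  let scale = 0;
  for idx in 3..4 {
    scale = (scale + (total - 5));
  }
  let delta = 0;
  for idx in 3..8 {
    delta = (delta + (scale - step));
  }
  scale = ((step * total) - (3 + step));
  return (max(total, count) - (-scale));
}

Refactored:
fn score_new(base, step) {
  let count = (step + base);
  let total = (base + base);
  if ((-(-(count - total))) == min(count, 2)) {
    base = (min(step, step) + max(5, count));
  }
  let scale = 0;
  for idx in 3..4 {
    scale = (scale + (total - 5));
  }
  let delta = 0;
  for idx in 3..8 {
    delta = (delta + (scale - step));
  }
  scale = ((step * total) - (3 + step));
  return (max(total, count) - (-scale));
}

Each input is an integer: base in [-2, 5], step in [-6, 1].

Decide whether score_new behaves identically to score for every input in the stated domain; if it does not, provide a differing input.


The two are interchangeable: same computation, different form, and every declared input agrees.
As a probe, take base=-2, step=-2: score runs count = -4; total = -4; ((count - total) == min(count, 2)) -> false; scale = 0; [idx=3]; scale = -9; delta = 0; [idx=3]; delta = -7; [idx=4]; delta = -14; [idx=5]; delta = -21; [idx=6]; delta = -28; [idx=7]; delta = -35; scale = 7; return 3; score_new runs count = -4; total = -4; ((-(-(count - total))) == min(count, 2)) -> false; scale = 0; [idx=3]; scale = -9; delta = 0; [idx=3]; delta = -7; [idx=4]; delta = -14; [idx=5]; delta = -21; [idx=6]; delta = -28; [idx=7]; delta = -35; scale = 7; return 3; both end at 3.
Across all 64 domain points the two functions coincide.
verdict: equivalent


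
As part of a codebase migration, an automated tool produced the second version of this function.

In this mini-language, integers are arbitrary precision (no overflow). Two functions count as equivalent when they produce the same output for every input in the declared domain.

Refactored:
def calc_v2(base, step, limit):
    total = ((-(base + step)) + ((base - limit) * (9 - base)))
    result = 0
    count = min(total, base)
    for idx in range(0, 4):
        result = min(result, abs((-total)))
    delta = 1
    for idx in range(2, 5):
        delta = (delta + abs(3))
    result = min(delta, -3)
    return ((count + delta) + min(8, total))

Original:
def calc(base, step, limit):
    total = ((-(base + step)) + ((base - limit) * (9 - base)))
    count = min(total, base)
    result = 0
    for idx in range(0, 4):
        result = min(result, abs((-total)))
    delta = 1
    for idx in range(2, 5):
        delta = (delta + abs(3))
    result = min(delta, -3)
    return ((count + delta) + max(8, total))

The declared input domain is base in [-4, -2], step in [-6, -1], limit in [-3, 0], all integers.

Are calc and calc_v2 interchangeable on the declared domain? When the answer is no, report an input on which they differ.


Try base=-4, step=-6, limit=-3.
calc: total becomes -3; next count becomes -4; next result becomes 0; next at idx=0:; next result becomes 0; next at idx=1:; next result becomes 0; next at idx=2:; next result becomes 0; next at idx=3:; next result becomes 0; next delta becomes 1; next at idx=2:; next delta becomes 4; next at idx=3:; next delta becomes 7; next at idx=4:; next delta becomes 10; next result becomes -3; next final value 14
calc_v2: total becomes -3; next result becomes 0; next count becomes -4; next at idx=0:; next result becomes 0; next at idx=1:; next result becomes 0; next at idx=2:; next result becomes 0; next at idx=3:; next result becomes 0; next delta becomes 1; next at idx=2:; next delta becomes 4; next at idx=3:; next delta becomes 7; next at idx=4:; next delta becomes 10; next result becomes -3; next final value 3
14 and 3 differ, so these are not the same function on this domain.
verdict: not equivalent; witness: base=-4, step=-6, limit=-3


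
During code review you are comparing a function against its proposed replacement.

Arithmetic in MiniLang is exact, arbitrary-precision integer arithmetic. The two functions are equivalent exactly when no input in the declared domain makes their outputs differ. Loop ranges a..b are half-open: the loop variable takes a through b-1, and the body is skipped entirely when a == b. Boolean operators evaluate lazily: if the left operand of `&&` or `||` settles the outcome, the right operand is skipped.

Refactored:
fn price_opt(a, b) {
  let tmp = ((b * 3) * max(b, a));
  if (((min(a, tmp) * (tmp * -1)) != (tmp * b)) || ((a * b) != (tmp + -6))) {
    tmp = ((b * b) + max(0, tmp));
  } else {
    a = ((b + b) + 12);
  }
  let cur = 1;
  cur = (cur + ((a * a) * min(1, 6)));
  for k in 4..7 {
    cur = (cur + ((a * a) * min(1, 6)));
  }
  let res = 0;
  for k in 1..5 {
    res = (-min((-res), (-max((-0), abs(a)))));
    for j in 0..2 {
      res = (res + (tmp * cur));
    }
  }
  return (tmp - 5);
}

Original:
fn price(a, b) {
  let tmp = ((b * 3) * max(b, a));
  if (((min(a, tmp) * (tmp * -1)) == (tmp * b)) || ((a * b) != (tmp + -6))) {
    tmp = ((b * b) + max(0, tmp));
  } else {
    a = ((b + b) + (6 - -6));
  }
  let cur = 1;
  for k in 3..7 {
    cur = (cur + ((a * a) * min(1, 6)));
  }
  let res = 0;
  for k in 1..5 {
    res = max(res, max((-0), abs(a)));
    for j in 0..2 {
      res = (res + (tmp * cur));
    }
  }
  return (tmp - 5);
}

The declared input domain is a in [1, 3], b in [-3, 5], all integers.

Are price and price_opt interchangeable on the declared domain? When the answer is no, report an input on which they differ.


Evaluate both at a=3, b=1.
price: tmp = 9; (((min(a, tmp) * (tmp * -1)) == (tmp * b)) || ((a * b) != (tmp + -6))) -> false; a = 14; cur = 1; [k=3]; cur = 197; [k=4]; cur = 393; [k=5]; cur = 589; [k=6]; cur = 785; res = 0; [k=1]; res = 14; [j=0]; res = 7079; [j=1]; res = 14144; [k=2]; res = 14144; [j=0]; res = 21209; [j=1]; res = 28274; [k=3]; res = 28274; [j=0]; res = 35339; [j=1]; res = 42404; [k=4]; res = 42404; [j=0]; res = 49469; [j=1]; res = 56534; return 4
price_opt: tmp = 9; (((min(a, tmp) * (tmp * -1)) != (tmp * b)) || ((a * b) != (tmp + -6))) -> true; tmp = 10; cur = 1; cur = 10; [k=4]; cur = 19; [k=5]; cur = 28; [k=6]; cur = 37; res = 0; [k=1]; res = 3; [j=0]; res = 373; [j=1]; res = 743; [k=2]; res = 743; [j=0]; res = 1113; [j=1]; res = 1483; [k=3]; res = 1483; [j=0]; res = 1853; [j=1]; res = 2223; [k=4]; res = 2223; [j=0]; res = 2593; [j=1]; res = 2963; return 5
4 and 5 differ, so these are not the same function on this domain.
verdict: not equivalent; witness: a=3, b=1


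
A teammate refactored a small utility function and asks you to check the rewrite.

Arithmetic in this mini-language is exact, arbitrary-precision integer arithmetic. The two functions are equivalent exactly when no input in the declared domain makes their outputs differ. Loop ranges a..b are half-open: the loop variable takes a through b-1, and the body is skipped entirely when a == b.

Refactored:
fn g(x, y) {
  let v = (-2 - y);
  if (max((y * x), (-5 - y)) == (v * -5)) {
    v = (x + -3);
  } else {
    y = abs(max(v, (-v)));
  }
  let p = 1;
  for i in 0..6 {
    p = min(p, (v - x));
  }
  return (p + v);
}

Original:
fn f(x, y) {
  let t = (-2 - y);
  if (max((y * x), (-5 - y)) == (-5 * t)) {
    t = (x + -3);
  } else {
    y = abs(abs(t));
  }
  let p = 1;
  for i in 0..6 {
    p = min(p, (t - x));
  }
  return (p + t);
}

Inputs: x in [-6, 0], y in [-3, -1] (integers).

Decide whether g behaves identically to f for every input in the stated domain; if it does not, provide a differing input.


Side by side, the visible changes include: min/max/abs usage differs, plus local variable names differ.
Tracing x=-4, y=-2: f: t=0, then (max((y * x), (-5 - y)) == (-5 * t)) is false, then y=0, then p=1, then (i=0), then p=1, then (i=1), then p=1, then (i=2), then p=1, then (i=3), then p=1, then (i=4), then p=1, then (i=5), then p=1, then returns 1 | g: v=0, then (max((y * x), (-5 - y)) == (v * -5)) is false, then y=0, then p=1, then (i=0), then p=1, then (i=1), then p=1, then (i=2), then p=1, then (i=3), then p=1, then (i=4), then p=1, then (i=5), then p=1, then returns 1 — matching result 1.
An exhaustive pass over the 21 declared inputs shows identical outputs.
verdict: equivalent


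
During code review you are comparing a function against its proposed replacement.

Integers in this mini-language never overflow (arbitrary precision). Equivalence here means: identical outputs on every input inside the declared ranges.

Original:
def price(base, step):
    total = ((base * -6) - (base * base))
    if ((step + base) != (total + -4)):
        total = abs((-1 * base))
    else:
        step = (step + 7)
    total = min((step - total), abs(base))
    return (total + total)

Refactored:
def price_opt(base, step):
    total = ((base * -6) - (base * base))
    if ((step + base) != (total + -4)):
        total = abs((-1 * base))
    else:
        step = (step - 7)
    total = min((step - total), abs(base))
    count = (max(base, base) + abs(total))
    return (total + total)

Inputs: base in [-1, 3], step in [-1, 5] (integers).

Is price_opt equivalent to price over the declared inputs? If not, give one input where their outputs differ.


Evaluate both at base=-1, step=2.
price: total=5, then ((step + base) != (total + -4)) is false, then step=9, then total=1, then returns 2
price_opt: total=5, then ((step + base) != (total + -4)) is false, then step=-5, then total=-10, then count=9, then returns -20
2 against -20: the behavior changed.
verdict: not equivalent; witness: base=-1, step=2


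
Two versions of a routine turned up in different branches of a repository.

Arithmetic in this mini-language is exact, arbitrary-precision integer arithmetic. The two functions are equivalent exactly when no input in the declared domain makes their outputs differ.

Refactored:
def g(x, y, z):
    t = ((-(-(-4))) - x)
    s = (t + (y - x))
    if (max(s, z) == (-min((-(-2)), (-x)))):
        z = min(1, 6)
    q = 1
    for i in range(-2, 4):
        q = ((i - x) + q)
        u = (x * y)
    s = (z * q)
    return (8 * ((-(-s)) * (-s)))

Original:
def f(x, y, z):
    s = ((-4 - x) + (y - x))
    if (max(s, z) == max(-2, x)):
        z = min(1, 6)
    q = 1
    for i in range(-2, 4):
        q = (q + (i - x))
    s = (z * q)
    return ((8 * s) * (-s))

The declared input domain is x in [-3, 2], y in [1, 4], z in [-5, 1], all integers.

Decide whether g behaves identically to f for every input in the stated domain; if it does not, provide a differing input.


Reading the diff, among the changes: statement counts differ; arithmetic usage differs; local variable names differ; min/max/abs usage differs.
Tracing x=2, y=1, z=-3: f: s=-7, then (max(s, z) == max(-2, x)) is false, then q=1, then (i=-2), then q=-3, then (i=-1), then q=-6, then (i=0), then q=-8, then (i=1), then q=-9, then (i=2), then q=-9, then (i=3), then q=-8, then s=24, then returns -4608 | g: t=-6, then s=-7, then (max(s, z) == (-min((-(-2)), (-x)))) is false, then q=1, then (i=-2), then q=-3, then u=2, then (i=-1), then q=-6, then u=2, then (i=0), then q=-8, then u=2, then (i=1), then q=-9, then u=2, then (i=2), then q=-9, then u=2, then (i=3), then q=-8, then u=2, then s=24, then returns -4608 — matching result -4608.
Checked all 168 inputs in the declared domain: the outputs agree on every one.
verdict: equivalent


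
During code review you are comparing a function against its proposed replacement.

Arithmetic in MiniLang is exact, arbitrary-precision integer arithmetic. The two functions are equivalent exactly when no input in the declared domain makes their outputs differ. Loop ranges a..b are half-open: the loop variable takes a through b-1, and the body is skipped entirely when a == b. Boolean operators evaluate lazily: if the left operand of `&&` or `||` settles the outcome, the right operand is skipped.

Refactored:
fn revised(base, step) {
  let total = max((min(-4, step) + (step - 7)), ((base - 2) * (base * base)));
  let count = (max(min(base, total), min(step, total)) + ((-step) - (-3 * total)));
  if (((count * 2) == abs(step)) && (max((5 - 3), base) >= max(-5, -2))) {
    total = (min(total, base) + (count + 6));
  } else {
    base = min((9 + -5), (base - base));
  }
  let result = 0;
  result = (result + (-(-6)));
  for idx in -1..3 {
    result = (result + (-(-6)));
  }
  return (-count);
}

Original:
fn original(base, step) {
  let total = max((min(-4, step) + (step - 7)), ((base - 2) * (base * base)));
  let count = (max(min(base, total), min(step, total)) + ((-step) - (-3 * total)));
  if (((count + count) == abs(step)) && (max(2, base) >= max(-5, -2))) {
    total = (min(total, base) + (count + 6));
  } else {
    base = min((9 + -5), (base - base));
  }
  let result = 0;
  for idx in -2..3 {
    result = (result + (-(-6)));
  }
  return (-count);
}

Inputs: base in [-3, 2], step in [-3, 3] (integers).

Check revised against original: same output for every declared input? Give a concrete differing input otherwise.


The two are interchangeable: constant usage differs, statement counts differ, arithmetic usage differs, loop structure differs, and every declared input agrees.
As a probe, take base=-2, step=3: original runs total := -8 | count := -35 | (((count + count) == abs(step)) && (max(2, base) >= max(-5, -2))): false | base := 0 | result := 0 | iter idx=-2: | result := 6 | iter idx=-1: | result := 12 | iter idx=0: | result := 18 | iter idx=1: | result := 24 | iter idx=2: | result := 30 | result 35; revised runs total := -8 | count := -35 | (((count * 2) == abs(step)) && (max((5 - 3), base) >= max(-5, -2))): false | base := 0 | result := 0 | result := 6 | iter idx=-1: | result := 12 | iter idx=0: | result := 18 | iter idx=1: | result := 24 | iter idx=2: | result := 30 | result 35; both end at 35.
Sweeping the whole domain (42 inputs) finds no disagreement.
verdict: equivalent


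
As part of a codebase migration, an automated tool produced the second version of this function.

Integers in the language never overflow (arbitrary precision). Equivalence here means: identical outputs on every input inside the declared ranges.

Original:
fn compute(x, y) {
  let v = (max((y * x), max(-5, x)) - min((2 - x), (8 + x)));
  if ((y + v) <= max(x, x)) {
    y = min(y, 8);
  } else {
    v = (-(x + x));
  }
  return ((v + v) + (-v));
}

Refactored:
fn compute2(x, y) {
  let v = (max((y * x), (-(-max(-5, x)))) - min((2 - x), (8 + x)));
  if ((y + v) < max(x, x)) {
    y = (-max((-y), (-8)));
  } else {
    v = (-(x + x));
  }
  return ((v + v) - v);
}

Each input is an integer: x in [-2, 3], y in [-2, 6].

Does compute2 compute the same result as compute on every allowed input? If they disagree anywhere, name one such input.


Evaluate both at x=-2, y=-2.
compute: v=0, then ((y + v) <= max(x, x)) is true, then y=-2, then returns 0
compute2: v=0, then ((y + v) < max(x, x)) is false, then v=4, then returns 4
0 != 4, so the rewrite changes behavior.
verdict: not equivalent; witness: x=-2, y=-2


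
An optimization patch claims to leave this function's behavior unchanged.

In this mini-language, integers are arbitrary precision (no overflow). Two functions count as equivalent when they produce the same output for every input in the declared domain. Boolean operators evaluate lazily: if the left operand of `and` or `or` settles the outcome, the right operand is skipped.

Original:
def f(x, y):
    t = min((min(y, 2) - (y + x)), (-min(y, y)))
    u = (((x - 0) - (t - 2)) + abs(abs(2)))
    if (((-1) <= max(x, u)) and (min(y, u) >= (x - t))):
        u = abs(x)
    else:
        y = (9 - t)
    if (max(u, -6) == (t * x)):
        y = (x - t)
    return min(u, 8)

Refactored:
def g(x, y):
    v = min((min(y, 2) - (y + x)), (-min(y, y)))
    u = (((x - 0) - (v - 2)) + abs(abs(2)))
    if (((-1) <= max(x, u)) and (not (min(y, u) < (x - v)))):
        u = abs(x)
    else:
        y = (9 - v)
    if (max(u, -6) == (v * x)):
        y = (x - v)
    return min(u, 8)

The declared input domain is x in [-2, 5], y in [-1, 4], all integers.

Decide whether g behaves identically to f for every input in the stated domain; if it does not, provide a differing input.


Reading the diff, among the changes: boolean connective usage differs; and local variable names differ; and comparison usage differs.
One worked example (x=4, y=3) — f: t = -5; u = 13; (((-1) <= max(x, u)) and (min(y, u) >= (x - t))) -> false; y = 14; (max(u, -6) == (t * x)) -> false; return 8; g: v = -5; u = 13; (((-1) <= max(x, u)) and (not (min(y, u) < (x - v)))) -> false; y = 14; (max(u, -6) == (v * x)) -> false; return 8; agreement on 8.
Every one of the 48 inputs gives matching results.
verdict: equivalent


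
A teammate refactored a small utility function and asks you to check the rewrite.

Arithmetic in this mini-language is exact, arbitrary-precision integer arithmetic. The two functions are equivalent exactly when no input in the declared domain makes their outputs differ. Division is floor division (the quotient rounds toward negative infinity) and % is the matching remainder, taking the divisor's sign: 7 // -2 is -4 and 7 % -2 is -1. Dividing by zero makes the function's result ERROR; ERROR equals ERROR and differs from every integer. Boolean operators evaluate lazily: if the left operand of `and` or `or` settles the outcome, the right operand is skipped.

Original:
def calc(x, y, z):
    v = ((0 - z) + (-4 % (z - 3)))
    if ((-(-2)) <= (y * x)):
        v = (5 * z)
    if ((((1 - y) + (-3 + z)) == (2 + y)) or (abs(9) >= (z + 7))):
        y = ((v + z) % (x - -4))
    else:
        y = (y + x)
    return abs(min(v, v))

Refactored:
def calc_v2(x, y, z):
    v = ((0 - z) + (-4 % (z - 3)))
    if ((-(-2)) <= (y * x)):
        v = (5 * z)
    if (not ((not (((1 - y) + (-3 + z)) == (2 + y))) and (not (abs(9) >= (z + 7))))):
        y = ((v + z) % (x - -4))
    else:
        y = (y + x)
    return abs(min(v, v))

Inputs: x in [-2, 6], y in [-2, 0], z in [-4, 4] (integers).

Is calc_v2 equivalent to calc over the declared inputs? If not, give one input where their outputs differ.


This is a faithful refactor — boolean connective usage differs, but the computed results match everywhere.
As a probe, take x=5, y=-2, z=0: calc runs v := -1 | ((-(-2)) <= (y * x)): false | ((((1 - y) + (-3 + z)) == (2 + y)) or (abs(9) >= (z + 7))): true | y := 8 | result 1; calc_v2 runs v := -1 | ((-(-2)) <= (y * x)): false | (not ((not (((1 - y) + (-3 + z)) == (2 + y))) and (not (abs(9) >= (z + 7))))): true | y := 8 | result 1; both end at 1.
An exhaustive pass over the 243 declared inputs shows identical outputs.
verdict: equivalent


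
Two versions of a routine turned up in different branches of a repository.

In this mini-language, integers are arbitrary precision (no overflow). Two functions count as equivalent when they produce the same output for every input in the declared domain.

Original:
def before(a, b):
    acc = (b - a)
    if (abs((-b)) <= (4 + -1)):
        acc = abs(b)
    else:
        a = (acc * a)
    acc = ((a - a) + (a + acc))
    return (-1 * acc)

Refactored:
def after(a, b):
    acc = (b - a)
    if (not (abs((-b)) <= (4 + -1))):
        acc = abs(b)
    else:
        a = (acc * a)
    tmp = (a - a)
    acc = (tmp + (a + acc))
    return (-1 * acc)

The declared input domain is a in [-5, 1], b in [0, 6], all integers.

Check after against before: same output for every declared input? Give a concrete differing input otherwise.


Not equivalent: a=-5, b=0 separates them (5 vs 20).
before: acc=5, then (abs((-b)) <= (4 + -1)) is true, then acc=0, then acc=-5, then returns 5
after: acc=5, then (not (abs((-b)) <= (4 + -1))) is false, then a=-25, then tmp=0, then acc=-20, then returns 20
verdict: not equivalent; witness: a=-5, b=0


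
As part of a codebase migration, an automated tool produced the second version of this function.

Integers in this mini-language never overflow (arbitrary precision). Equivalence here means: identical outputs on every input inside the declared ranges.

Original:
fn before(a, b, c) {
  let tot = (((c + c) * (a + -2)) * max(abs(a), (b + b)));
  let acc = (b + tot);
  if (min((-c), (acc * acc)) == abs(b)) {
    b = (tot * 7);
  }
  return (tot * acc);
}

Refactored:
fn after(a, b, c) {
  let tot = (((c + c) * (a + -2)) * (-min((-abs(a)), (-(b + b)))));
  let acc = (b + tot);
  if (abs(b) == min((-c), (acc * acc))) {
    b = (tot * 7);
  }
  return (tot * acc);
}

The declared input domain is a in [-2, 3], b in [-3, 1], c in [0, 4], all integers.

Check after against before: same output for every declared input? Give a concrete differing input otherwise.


Reading the diff, among the changes: min/max/abs usage differs.
Tracing a=2, b=0, c=4: before: tot=0, then acc=0, then (min((-c), (acc * acc)) == abs(b)) is false, then returns 0 | after: tot=0, then acc=0, then (abs(b) == min((-c), (acc * acc))) is false, then returns 0 — matching result 0.
Checked all 150 inputs in the declared domain: the outputs agree on every one.
verdict: equivalent


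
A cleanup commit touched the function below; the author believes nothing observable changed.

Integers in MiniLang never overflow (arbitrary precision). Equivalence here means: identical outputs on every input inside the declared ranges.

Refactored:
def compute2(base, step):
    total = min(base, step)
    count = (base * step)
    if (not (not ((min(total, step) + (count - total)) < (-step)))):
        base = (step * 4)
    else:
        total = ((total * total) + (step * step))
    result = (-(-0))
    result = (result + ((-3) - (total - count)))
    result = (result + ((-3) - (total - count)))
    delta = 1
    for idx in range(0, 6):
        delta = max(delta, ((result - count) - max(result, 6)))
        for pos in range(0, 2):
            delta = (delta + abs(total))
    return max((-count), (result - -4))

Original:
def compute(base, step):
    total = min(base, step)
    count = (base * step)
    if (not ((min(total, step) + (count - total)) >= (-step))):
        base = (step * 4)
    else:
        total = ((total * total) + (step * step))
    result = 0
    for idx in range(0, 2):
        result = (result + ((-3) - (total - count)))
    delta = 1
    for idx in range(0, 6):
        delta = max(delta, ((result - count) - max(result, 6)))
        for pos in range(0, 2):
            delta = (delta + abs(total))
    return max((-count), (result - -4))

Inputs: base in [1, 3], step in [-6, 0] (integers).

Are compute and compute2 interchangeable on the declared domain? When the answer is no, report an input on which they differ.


The two are interchangeable: arithmetic usage differs, plus constant usage differs, plus boolean connective usage differs, plus comparison usage differs, plus loop structure differs, and every declared input agrees.
One worked example (base=2, step=-6) — compute: total becomes -6; next count becomes -12; next (not ((min(total, step) + (count - total)) >= (-step))) evaluates to true; next base becomes -24; next result becomes 0; next at idx=0:; next result becomes -9; next at idx=1:; next result becomes -18; next delta becomes 1; next at idx=0:; next delta becomes 1; next at pos=0:; next delta becomes 7; next at pos=1:; next delta becomes 13; next at idx=1:; next delta becomes 13; next at pos=0:; next delta becomes 19; next at pos=1:; next delta becomes 25; next at idx=2:; next delta becomes 25; next at pos=0:; next delta becomes 31; next at pos=1:; next delta becomes 37; next at idx=3:; next delta becomes 37; next at pos=0:; next delta becomes 43; next at pos=1:; next delta becomes 49; next at idx=4:; next delta becomes 49; next at pos=0:; next delta becomes 55; next at pos=1:; next delta becomes 61; next at idx=5:; next delta becomes 61; next at pos=0:; next delta becomes 67; next at pos=1:; next delta becomes 73; next final value 12; compute2: total becomes -6; next count becomes -12; next (not (not ((min(total, step) + (count - total)) < (-step)))) evaluates to true; next base becomes -24; next result becomes 0; next result becomes -9; next result becomes -18; next delta becomes 1; next at idx=0:; next delta becomes 1; next at pos=0:; next delta becomes 7; next at pos=1:; next delta becomes 13; next at idx=1:; next delta becomes 13; next at pos=0:; next delta becomes 19; next at pos=1:; next delta becomes 25; next at idx=2:; next delta becomes 25; next at pos=0:; next delta becomes 31; next at pos=1:; next delta becomes 37; next at idx=3:; next delta becomes 37; next at pos=0:; next delta becomes 43; next at pos=1:; next delta becomes 49; next at idx=4:; next delta becomes 49; next at pos=0:; next delta becomes 55; next at pos=1:; next delta becomes 61; next at idx=5:; next delta becomes 61; next at pos=0:; next delta becomes 67; next at pos=1:; next delta becomes 73; next final value 12; agreement on 12.
Every one of the 21 inputs gives matching results.
verdict: equivalent


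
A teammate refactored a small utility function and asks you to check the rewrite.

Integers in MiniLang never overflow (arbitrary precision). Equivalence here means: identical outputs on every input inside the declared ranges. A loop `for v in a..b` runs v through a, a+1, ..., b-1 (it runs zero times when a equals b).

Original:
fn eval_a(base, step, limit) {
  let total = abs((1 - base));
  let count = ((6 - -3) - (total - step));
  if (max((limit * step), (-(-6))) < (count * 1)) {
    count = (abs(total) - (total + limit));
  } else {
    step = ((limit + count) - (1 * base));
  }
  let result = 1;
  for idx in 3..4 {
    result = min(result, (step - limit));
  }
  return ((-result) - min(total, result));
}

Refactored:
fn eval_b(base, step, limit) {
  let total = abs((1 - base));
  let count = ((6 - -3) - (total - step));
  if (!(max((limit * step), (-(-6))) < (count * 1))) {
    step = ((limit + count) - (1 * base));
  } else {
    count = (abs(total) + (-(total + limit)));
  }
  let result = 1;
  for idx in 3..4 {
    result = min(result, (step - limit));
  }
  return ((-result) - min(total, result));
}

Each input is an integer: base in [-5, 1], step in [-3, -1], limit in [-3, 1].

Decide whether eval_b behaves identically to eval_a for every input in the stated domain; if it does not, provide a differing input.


Although boolean connective usage differs; arithmetic usage differs, 105/105 inputs agree.
verdict: equivalent


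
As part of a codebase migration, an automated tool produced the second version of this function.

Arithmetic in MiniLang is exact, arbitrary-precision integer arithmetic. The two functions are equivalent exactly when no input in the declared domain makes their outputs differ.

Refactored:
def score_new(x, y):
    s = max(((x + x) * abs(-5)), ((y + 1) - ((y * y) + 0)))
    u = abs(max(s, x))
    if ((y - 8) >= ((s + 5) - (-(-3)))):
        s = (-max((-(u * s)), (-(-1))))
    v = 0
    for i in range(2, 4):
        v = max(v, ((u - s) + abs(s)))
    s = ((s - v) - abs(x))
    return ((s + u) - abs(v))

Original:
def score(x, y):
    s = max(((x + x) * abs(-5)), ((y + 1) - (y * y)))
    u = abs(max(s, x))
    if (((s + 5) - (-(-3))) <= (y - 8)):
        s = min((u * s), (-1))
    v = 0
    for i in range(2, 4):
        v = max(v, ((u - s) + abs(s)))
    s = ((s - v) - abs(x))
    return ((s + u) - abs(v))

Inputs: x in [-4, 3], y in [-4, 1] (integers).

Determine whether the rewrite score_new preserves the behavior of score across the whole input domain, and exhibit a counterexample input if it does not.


Reading the diff, among the changes: arithmetic usage differs, and min/max/abs usage differs, and comparison usage differs, and constant usage differs.
Spot check at x=-1, y=-1 — score: s = -1; u = 1; (((s + 5) - (-(-3))) <= (y - 8)) -> false; v = 0; [i=2]; v = 3; [i=3]; v = 3; s = -5; return -7. score_new: s = -1; u = 1; ((y - 8) >= ((s + 5) - (-(-3)))) -> false; v = 0; [i=2]; v = 3; [i=3]; v = 3; s = -5; return -7. Both give -7.
Every one of the 48 inputs gives matching results.
verdict: equivalent


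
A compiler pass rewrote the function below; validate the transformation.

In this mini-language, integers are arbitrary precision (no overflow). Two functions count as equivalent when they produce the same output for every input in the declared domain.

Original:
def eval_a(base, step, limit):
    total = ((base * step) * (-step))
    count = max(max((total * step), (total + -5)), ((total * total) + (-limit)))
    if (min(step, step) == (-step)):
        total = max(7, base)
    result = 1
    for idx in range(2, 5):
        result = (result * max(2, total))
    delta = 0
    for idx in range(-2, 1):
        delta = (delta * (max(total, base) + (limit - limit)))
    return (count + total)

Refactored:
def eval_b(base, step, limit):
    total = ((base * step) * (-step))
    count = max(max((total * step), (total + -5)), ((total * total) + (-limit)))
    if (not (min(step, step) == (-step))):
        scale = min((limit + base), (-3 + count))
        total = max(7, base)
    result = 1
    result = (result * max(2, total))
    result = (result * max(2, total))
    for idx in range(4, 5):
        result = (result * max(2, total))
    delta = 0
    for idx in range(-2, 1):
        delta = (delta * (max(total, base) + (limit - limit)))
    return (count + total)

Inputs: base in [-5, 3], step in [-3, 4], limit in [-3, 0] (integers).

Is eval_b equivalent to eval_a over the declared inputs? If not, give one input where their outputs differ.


The rewrite breaks on base=-5, step=-3, limit=-3, where the results are 2073 and 2035.
eval_a: total=45, then count=2028, then (min(step, step) == (-step)) is false, then result=1, then (idx=2), then result=45, then (idx=3), then result=2025, then (idx=4), then result=91125, then delta=0, then (idx=-2), then delta=0, then (idx=-1), then delta=0, then (idx=0), then delta=0, then returns 2073
eval_b: total=45, then count=2028, then (not (min(step, step) == (-step))) is true, then scale=-8, then total=7, then result=1, then result=7, then result=49, then (idx=4), then result=343, then delta=0, then (idx=-2), then delta=0, then (idx=-1), then delta=0, then (idx=0), then delta=0, then returns 2035
verdict: not equivalent; witness: base=-5, step=-3, limit=-3


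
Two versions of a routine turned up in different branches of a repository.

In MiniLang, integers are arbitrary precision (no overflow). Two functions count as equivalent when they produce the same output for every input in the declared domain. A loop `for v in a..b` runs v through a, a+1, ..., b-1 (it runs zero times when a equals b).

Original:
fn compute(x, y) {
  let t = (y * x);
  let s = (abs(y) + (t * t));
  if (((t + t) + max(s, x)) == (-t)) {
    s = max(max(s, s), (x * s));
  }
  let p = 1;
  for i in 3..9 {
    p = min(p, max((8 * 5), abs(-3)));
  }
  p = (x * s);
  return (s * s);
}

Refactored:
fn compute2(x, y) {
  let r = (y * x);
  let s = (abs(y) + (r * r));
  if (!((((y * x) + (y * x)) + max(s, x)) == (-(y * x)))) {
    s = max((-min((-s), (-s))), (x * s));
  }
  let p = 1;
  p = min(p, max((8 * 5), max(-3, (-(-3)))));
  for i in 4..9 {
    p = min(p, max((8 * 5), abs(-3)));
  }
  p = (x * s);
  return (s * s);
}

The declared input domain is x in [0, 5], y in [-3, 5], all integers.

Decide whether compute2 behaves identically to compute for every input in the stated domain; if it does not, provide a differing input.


Evaluate both at x=2, y=-3.
compute: t := -6 | s := 39 | (((t + t) + max(s, x)) == (-t)): false | p := 1 | iter i=3: | p := 1 | iter i=4: | p := 1 | iter i=5: | p := 1 | iter i=6: | p := 1 | iter i=7: | p := 1 | iter i=8: | p := 1 | p := 78 | result 1521
compute2: r := -6 | s := 39 | (!((((y * x) + (y * x)) + max(s, x)) == (-(y * x)))): true | s := 78 | p := 1 | p := 1 | iter i=4: | p := 1 | iter i=5: | p := 1 | iter i=6: | p := 1 | iter i=7: | p := 1 | iter i=8: | p := 1 | p := 156 | result 6084
1521 != 6084, so the rewrite changes behavior.
verdict: not equivalent; witness: x=2, y=-3


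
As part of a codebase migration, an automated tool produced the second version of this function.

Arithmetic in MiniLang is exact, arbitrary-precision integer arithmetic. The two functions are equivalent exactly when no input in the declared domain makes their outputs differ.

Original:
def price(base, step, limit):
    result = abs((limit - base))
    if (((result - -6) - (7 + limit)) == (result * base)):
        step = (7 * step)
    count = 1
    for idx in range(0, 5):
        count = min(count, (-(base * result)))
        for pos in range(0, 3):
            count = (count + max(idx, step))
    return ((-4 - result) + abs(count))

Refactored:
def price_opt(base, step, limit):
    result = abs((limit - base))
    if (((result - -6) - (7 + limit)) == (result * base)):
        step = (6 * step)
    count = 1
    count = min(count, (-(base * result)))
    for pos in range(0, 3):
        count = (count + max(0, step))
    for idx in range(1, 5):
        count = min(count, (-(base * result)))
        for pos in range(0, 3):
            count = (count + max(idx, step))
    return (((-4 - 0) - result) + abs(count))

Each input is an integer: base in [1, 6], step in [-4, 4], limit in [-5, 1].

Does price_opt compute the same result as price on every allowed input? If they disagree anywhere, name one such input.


base=1, step=1, limit=-1 yields 13 from price but 10 from price_opt.
verdict: not equivalent; witness: base=1, step=1, limit=-1
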